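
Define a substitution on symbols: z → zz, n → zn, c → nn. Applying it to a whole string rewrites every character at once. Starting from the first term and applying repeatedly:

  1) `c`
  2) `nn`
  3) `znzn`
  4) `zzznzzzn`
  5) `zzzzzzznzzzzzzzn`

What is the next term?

zzzzzzzzzzzzzzznzzzzzzzzzzzzzzzn

φ(zzzzzzznzzzzzzzn) expands symbol-by-symbol to zz zz zz zz zz zz zz zn zz zz zz zz zz zz zz zn; joining the 16 pieces gives the next term.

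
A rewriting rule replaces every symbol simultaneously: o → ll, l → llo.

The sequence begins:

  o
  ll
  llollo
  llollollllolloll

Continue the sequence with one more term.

llollollllollollllollollollollllollollllollo

Replace each of the 16 characters of llollollllolloll in place — llo llo ll llo llo ll llo llo llo llo ll llo llo ll llo llo — and concatenate.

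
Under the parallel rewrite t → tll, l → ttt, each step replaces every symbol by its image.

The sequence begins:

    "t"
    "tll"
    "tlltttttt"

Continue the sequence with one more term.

Expanding tlltttttt: t→tll, l→ttt, l→ttt, t→tll, t→tll, t→tll, t→tll, t→tll, t→tll. Concatenated: tll ttt ttt tll tll tll tll tll tll.

tlltttttttlltlltlltlltlltll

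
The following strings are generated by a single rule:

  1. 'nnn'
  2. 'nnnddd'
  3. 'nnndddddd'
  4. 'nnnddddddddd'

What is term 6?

nnnddddddddddddddd

Each term is the previous one with ddd appended.
From nnnddddddddd, 2 further steps: nnnddddddddd → nnndddddddddddd → (answer).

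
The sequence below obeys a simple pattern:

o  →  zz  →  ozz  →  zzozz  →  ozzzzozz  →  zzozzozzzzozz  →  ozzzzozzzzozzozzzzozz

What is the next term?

Each term (from the third on) is the two preceding terms concatenated in order: term 3 = o·zz = ozz.
So term 8 is zzozzozzzzozz·ozzzzozzzzozzozzzzozz.

zzozzozzzzozzozzzzozzzzozzozzzzozz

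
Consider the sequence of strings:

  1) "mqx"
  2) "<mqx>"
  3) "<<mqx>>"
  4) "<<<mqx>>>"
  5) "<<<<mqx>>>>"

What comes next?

s(k+1) = <·s(k)·>, so each term gains < as a prefix and > as a suffix.
One more step from <<<<mqx>>>> gives the answer.

<<<<<mqx>>>>>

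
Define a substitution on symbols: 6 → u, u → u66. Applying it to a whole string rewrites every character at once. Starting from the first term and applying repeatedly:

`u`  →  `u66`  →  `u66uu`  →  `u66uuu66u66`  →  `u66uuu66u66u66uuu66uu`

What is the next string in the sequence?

Rewriting the 21 symbols of u66uuu66u66u66uuu66uu one by one yields u66 u u u66 u66 u66 u u u66 u u u66 u u u66 u66 u66 u u u66 u66; concatenated:

u66uuu66u66u66uuu66uuu66uuu66u66u66uuu66u66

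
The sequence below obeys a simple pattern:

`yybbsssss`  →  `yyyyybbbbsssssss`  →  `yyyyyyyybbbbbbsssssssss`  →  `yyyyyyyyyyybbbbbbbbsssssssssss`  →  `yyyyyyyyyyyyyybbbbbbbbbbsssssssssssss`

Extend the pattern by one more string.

Reading off run lengths: y runs 2, 5, 8, 11, 14; b runs 2, 4, 6, 8, 10; s runs 5, 7, 9, 11, 13 — each is linear in n (n = 1, 2, …).
For the next term, n = 6, so the run lengths are 17, 12, 15.

yyyyyyyyyyyyyyyyybbbbbbbbbbbbsssssssssssssss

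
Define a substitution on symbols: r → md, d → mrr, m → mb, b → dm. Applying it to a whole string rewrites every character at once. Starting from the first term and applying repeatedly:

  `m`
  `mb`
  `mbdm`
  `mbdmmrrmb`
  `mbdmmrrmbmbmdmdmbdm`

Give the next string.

Rewriting the 19 symbols of mbdmmrrmbmbmdmdmbdm one by one yields mb dm mrr mb mb md md mb dm mb dm mb mrr mb mrr mb dm mrr mb; concatenated:

mbdmmrrmbmbmdmdmbdmmbdmmbmrrmbmrrmbdmmrrmb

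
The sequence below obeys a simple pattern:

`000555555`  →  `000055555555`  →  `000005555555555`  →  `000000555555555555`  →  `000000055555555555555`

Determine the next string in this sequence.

Reading off run lengths: 0 runs 3, 4, 5, 6, 7; 5 runs 6, 8, 10, 12, 14 — each is linear in n, where the shown terms are n = 3, 4, 5, 6, 7.
Setting n = 8 gives 8, 16 characters in each block.

000000005555555555555555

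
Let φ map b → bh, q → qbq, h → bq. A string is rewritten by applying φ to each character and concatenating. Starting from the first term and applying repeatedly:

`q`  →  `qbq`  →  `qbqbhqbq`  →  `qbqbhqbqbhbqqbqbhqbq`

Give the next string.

Rewriting the 20 symbols of qbqbhqbqbhbqqbqbhqbq one by one yields qbq bh qbq bh bq qbq bh qbq bh bq bh qbq qbq bh qbq bh bq qbq bh qbq; concatenated:

qbqbhqbqbhbqqbqbhqbqbhbqbhqbqqbqbhqbqbhbqqbqbhqbq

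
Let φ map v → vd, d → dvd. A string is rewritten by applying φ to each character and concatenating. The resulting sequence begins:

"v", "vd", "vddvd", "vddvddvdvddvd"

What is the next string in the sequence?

vddvddvdvddvddvdvddvdvddvddvdvddvd

Applying the rule to each of the 13 symbols of vddvddvdvddvd gives the pieces vd dvd dvd vd dvd dvd vd dvd vd dvd dvd vd dvd, which concatenate to the answer.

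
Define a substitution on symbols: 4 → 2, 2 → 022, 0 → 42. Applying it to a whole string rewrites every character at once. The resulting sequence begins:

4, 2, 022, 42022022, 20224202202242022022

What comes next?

Rewriting the 20 symbols of 20224202202242022022 one by one yields 022 42 022 022 2 022 42 022 022 42 022 022 2 022 42 022 022 42 022 022; concatenated:

022420220222022420220224202202220224202202242022022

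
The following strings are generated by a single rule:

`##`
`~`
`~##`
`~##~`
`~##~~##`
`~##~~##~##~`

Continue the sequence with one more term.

Each term (from the third on) is the previous term followed by the one before it: term 3 = ~·## = ~##.
The next term joins ~##~~##~##~ and ~##~~##.

~##~~##~##~~##~~##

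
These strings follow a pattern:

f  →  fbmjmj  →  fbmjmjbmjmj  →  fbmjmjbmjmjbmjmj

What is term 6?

The strings grow by a fixed suffix bmjmj each time.
From fbmjmjbmjmjbmjmj, 2 further steps: fbmjmjbmjmjbmjmj → fbmjmjbmjmjbmjmjbmjmj → (answer).

fbmjmjbmjmjbmjmjbmjmjbmjmj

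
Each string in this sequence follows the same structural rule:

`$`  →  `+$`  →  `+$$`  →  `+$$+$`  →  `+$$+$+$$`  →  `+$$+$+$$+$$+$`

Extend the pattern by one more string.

+$$+$+$$+$$+$+$$+$+$$

Each term (from the third on) is the previous term followed by the one before it: term 3 = +$·$ = +$$.
So term 7 is +$$+$+$$+$$+$·+$$+$+$$.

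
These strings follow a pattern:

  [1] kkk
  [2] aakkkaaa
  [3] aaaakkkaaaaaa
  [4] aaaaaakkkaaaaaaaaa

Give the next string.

aaaaaaaakkkaaaaaaaaaaaa

Every step adds aa to the front and aaa to the end of the previous string.
So the next term is aa·aaaaaakkkaaaaaaaaa·aaa.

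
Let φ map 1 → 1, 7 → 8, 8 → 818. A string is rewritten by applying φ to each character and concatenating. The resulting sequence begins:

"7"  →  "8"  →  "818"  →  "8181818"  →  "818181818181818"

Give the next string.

Rewriting the 15 symbols of 818181818181818 one by one yields 818 1 818 1 818 1 818 1 818 1 818 1 818 1 818; concatenated:

8181818181818181818181818181818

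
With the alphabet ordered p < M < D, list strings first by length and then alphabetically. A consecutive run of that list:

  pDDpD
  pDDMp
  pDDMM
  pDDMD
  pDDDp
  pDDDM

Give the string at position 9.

MpppM

Continuing the enumeration 3 steps past pDDDM: pDDDM → pDDDD → Mpppp → (answer).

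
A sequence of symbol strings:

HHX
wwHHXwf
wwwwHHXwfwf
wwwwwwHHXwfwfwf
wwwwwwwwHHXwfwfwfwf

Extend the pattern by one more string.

s(k+1) = ww·s(k)·wf, so each term gains ww as a prefix and wf as a suffix.
So the next term is ww·wwwwwwwwHHXwfwfwfwf·wf.

wwwwwwwwwwHHXwfwfwfwfwf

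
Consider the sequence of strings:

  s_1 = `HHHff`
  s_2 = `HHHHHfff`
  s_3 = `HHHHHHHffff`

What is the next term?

Term n consists of 2n+1 H's, followed by n+1 f's (n = 1, 2, …).
Setting n = 4 gives 9, 5 characters in each block.

HHHHHHHHHfffff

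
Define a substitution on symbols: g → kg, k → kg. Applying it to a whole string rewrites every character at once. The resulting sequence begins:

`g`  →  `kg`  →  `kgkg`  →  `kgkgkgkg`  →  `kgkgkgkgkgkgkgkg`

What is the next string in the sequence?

kgkgkgkgkgkgkgkgkgkgkgkgkgkgkgkg

φ(kgkgkgkgkgkgkgkg) expands symbol-by-symbol to kg kg kg kg kg kg kg kg kg kg kg kg kg kg kg kg; joining the 16 pieces gives the next term.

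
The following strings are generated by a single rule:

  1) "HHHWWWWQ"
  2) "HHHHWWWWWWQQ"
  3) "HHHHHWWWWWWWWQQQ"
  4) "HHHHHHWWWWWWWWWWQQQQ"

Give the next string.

Term n consists of n+1 H's, followed by 2n W's, followed by n-1 Q's, where the shown terms are n = 2, 3, 4, 5.
Setting n = 6 gives 7, 12, 5 characters in each block.

HHHHHHHWWWWWWWWWWWWQQQQQ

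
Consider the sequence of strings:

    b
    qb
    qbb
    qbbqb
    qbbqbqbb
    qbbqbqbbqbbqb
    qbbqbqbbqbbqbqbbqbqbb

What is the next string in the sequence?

qbbqbqbbqbbqbqbbqbqbbqbbqbqbbqbbqb

From term 3 onward, concatenate the last term with the second-to-last: qb·b = qbb, qbb·qb = qbbqb, …
So term 8 is qbbqbqbbqbbqbqbbqbqbb·qbbqbqbbqbbqb.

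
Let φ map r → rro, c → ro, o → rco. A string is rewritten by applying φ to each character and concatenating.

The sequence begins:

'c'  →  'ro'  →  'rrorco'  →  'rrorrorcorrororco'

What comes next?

rrorrorcorrorrorcorrororcorrorrorcorrorcorrororco

φ(rrorrorcorrororco) expands symbol-by-symbol to rro rro rco rro rro rco rro ro rco rro rro rco rro rco rro ro rco; joining the 17 pieces gives the next term.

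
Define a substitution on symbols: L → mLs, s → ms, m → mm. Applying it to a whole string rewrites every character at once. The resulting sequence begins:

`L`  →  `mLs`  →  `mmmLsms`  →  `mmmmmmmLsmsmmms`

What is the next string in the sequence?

Replace each of the 15 characters of mmmmmmmLsmsmmms in place — mm mm mm mm mm mm mm mLs ms mm ms mm mm mm ms — and concatenate.

mmmmmmmmmmmmmmmLsmsmmmsmmmmmmms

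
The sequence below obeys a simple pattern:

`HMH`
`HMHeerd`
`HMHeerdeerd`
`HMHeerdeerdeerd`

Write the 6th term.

Each term is the previous one with eerd appended.
From HMHeerdeerdeerd, 2 further steps: HMHeerdeerdeerd → HMHeerdeerdeerdeerd → (answer).

HMHeerdeerdeerdeerdeerd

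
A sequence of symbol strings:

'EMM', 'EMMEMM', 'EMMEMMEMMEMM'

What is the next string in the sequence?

Each string is two copies of the previous one concatenated.
Doubling EMMEMMEMMEMM:

EMMEMMEMMEMMEMMEMMEMMEMM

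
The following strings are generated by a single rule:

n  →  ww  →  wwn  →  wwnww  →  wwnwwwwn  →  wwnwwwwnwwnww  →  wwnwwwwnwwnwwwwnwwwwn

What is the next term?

From term 3 onward, concatenate the last term with the second-to-last: ww·n = wwn, wwn·ww = wwnww, …
Continuing: wwnwwwwnwwnwwwwnwwwwn · wwnwwwwnwwnww gives term 8.

wwnwwwwnwwnwwwwnwwwwnwwnwwwwnwwnww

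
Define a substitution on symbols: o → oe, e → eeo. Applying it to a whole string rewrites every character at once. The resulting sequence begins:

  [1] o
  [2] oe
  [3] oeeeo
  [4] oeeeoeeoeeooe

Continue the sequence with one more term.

oeeeoeeoeeooeeeoeeooeeeoeeooeoeeeo

Applying the rule to each of the 13 symbols of oeeeoeeoeeooe gives the pieces oe eeo eeo eeo oe eeo eeo oe eeo eeo oe oe eeo, which concatenate to the answer.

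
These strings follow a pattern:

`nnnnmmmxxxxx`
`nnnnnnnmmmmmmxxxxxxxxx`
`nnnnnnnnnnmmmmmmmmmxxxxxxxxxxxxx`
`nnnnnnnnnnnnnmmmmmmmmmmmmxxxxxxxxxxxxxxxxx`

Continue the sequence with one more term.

nnnnnnnnnnnnnnnnmmmmmmmmmmmmmmmxxxxxxxxxxxxxxxxxxxxx

Reading off run lengths: n runs 4, 7, 10, 13; m runs 3, 6, 9, 12; x runs 5, 9, 13, 17 — each is linear in n (n = 1, 2, …).
At n = 5 the blocks have lengths 16, 15, 21.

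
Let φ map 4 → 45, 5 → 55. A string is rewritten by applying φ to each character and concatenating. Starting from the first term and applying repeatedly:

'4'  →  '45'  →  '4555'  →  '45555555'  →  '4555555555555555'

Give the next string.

Rewriting the 16 symbols of 4555555555555555 one by one yields 45 55 55 55 55 55 55 55 55 55 55 55 55 55 55 55; concatenated:

45555555555555555555555555555555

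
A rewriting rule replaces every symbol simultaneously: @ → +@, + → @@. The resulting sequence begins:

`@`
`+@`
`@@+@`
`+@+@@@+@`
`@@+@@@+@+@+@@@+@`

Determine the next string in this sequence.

Replace each of the 16 characters of @@+@@@+@+@+@@@+@ in place — +@ +@ @@ +@ +@ +@ @@ +@ @@ +@ @@ +@ +@ +@ @@ +@ — and concatenate.

+@+@@@+@+@+@@@+@@@+@@@+@+@+@@@+@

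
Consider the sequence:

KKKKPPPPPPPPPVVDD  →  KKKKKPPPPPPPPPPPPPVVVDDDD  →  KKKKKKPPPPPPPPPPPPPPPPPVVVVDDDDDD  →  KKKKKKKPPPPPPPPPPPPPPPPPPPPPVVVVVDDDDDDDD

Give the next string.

The n-th term is n+2 K's then 4n+1 P's then n V's then 2n-2 D's, where the shown terms are n = 2, 3, 4, 5.
For the next term, n = 6, so the run lengths are 8, 25, 6, 10.

KKKKKKKKPPPPPPPPPPPPPPPPPPPPPPPPPVVVVVVDDDDDDDDDD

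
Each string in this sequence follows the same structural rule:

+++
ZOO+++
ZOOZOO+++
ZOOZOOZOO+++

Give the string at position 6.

ZOOZOOZOOZOOZOO+++

The strings grow by a fixed prefix ZOO each time.
From ZOOZOOZOO+++, 2 further steps: ZOOZOOZOO+++ → ZOOZOOZOOZOO+++ → (answer).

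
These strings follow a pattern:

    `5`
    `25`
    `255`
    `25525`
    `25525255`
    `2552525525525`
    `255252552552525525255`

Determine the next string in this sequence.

Each term (from the third on) is the previous term followed by the one before it: term 3 = 25·5 = 255.
So term 8 is 255252552552525525255·2552525525525.

2552525525525255252552552525525525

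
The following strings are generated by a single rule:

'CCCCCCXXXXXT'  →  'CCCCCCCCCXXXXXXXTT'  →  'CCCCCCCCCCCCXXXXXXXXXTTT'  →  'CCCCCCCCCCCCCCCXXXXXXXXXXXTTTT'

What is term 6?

Term n consists of 3n+3 C's, followed by 2n+3 X's, followed by n T's (n = 1, 2, …).
Setting n = 6 gives 21, 15, 6 characters in each block.

CCCCCCCCCCCCCCCCCCCCCXXXXXXXXXXXXXXXTTTTTT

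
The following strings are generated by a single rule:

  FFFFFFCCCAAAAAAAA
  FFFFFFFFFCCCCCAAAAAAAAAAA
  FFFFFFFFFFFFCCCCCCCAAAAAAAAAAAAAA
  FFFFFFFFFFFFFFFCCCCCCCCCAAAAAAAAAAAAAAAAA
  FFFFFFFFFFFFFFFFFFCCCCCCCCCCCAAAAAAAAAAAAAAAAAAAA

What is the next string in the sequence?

Reading off run lengths: F runs 6, 9, 12, 15, 18; C runs 3, 5, 7, 9, 11; A runs 8, 11, 14, 17, 20 — each is linear in n, where the shown terms are n = 2, 3, 4, 5, 6.
At n = 7 the blocks have lengths 21, 13, 23.

FFFFFFFFFFFFFFFFFFFFFCCCCCCCCCCCCCAAAAAAAAAAAAAAAAAAAAAAA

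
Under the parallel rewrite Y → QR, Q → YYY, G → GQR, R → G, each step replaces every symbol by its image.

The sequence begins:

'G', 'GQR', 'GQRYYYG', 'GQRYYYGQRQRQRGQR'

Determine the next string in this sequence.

GQRYYYGQRQRQRGQRYYYGYYYGYYYGGQRYYYG

Replace each of the 16 characters of GQRYYYGQRQRQRGQR in place — GQR YYY G QR QR QR GQR YYY G YYY G YYY G GQR YYY G — and concatenate.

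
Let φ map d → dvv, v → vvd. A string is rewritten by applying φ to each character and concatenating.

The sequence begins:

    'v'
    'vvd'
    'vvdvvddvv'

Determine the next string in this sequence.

vvdvvddvvvvdvvddvvdvvvvdvvd

Apply φ to vvdvvddvv symbol by symbol: v→vvd, v→vvd, d→dvv, v→vvd, v→vvd, d→dvv, d→dvv, v→vvd, v→vvd; joined: vvd vvd dvv vvd vvd dvv dvv vvd vvd.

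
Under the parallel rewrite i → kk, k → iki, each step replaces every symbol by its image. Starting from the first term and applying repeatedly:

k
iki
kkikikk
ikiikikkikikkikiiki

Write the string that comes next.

φ(ikiikikkikikkikiiki) expands symbol-by-symbol to kk iki kk kk iki kk iki iki kk iki kk iki iki kk iki kk kk iki kk; joining the 19 pieces gives the next term.

kkikikkkkikikkikiikikkikikkikiikikkikikkkkikikk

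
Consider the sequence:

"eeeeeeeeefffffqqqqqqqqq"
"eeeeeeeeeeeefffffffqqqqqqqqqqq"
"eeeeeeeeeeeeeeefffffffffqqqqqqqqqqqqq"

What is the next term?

Each string has the form e^{3n} f^{2n-1} q^{2n+3}, where the shown terms are n = 3, 4, 5.
At n = 6 the blocks have lengths 18, 11, 15.

eeeeeeeeeeeeeeeeeefffffffffffqqqqqqqqqqqqqqq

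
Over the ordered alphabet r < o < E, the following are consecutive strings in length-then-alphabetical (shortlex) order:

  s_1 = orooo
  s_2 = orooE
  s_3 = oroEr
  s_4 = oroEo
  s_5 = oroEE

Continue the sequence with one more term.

orErr

Find the rightmost character of oroEE below E, bump it to the next letter, and reset everything to its right to r.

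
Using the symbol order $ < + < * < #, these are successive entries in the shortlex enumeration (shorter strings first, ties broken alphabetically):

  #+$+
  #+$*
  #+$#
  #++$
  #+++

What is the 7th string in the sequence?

Advancing 2 positions from #+++ through #+++ → #++* reaches term 7.

#++#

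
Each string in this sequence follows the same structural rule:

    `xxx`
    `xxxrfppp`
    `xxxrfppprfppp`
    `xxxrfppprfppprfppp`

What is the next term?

Each term is the previous one with rfppp appended.
Applying this once more to xxxrfppprfppprfppp:

xxxrfppprfppprfppprfppp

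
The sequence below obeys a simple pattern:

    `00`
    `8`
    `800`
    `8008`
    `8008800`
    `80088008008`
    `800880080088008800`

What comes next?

From term 3 onward, concatenate the last term with the second-to-last: 8·00 = 800, 800·8 = 8008, …
So term 8 is 800880080088008800·80088008008.

80088008008800880080088008008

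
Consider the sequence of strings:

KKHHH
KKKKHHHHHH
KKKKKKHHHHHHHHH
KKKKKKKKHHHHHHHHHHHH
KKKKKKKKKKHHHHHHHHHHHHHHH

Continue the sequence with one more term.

KKKKKKKKKKKKHHHHHHHHHHHHHHHHHH

Each string has the form K^{2n} H^{3n} (n = 1, 2, …).
For the next term, n = 6, so the run lengths are 12, 18.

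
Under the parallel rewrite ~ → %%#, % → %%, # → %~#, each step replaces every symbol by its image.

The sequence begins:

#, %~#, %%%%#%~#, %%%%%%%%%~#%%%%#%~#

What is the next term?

Applying the rule to each of the 19 symbols of %%%%%%%%%~#%%%%#%~# gives the pieces %% %% %% %% %% %% %% %% %% %%# %~# %% %% %% %% %~# %% %%# %~#, which concatenate to the answer.

%%%%%%%%%%%%%%%%%%%%#%~#%%%%%%%%%~#%%%%#%~#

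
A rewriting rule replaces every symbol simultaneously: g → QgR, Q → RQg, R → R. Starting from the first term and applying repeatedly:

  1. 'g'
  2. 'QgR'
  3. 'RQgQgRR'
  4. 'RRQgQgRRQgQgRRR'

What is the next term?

Applying the rule to each of the 15 symbols of RRQgQgRRQgQgRRR gives the pieces R R RQg QgR RQg QgR R R RQg QgR RQg QgR R R R, which concatenate to the answer.

RRRQgQgRRQgQgRRRRQgQgRRQgQgRRRR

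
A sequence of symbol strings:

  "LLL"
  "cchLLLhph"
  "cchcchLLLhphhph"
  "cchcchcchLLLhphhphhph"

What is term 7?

cchcchcchcchcchcchLLLhphhphhphhphhphhph

s(k+1) = cch·s(k)·hph, so each term gains cch as a prefix and hph as a suffix.
From cchcchcchLLLhphhphhph, 3 further steps: cchcchcchLLLhphhphhph → cchcchcchcchLLLhphhphhphhph → cchcchcchcchcchLLLhphhphhphhphhph → (answer).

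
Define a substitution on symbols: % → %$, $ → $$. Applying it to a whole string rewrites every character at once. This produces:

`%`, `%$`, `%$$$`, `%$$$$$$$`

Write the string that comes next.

%$$$$$$$$$$$$$$$

Apply φ to %$$$$$$$ symbol by symbol: %→%$, $→$$, $→$$, $→$$, $→$$, $→$$, $→$$, $→$$; joined: %$ $$ $$ $$ $$ $$ $$ $$.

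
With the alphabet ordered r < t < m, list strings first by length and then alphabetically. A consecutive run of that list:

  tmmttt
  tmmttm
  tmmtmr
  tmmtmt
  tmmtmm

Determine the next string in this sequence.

The successor of tmmtmm increments the rightmost position that isn't already m and resets every position after it to r.

tmmmrr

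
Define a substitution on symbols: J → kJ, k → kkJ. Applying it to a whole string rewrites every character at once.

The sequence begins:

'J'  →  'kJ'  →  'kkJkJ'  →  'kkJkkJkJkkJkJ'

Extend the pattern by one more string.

kkJkkJkJkkJkkJkJkkJkJkkJkkJkJkkJkJ

Replace each of the 13 characters of kkJkkJkJkkJkJ in place — kkJ kkJ kJ kkJ kkJ kJ kkJ kJ kkJ kkJ kJ kkJ kJ — and concatenate.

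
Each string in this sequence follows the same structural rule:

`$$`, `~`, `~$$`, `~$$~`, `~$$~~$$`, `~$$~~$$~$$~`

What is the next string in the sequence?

From term 3 onward, concatenate the last term with the second-to-last: ~·$$ = ~$$, ~$$·~ = ~$$~, …
The next term joins ~$$~~$$~$$~ and ~$$~~$$.

~$$~~$$~$$~~$$~~$$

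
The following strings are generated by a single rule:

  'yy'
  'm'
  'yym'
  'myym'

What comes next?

From term 3 onward, concatenate the second-to-last term with the last: yy·m = yym, m·yym = myym, …
The next term joins yym and myym.

yymmyym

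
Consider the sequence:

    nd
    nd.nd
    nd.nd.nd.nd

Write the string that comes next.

nd.nd.nd.nd.nd.nd.nd.nd

Each string is two copies of the previous one joined by '.'.
So the next term is two copies of nd.nd.nd.nd with '.' between the halves.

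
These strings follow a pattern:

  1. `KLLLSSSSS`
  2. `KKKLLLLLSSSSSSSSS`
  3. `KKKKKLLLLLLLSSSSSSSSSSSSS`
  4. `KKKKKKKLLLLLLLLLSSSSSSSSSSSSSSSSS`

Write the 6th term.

KKKKKKKKKKKLLLLLLLLLLLLLSSSSSSSSSSSSSSSSSSSSSSSSS

Term n consists of 2n-1 K's, followed by 2n+1 L's, followed by 4n+1 S's (n = 1, 2, …).
At n = 6 the blocks have lengths 11, 13, 25.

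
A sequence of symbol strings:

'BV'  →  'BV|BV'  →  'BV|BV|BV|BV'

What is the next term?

Every step duplicates the string with '|' between the halves.
So the next term is two copies of BV|BV|BV|BV with '|' between the halves.

BV|BV|BV|BV|BV|BV|BV|BV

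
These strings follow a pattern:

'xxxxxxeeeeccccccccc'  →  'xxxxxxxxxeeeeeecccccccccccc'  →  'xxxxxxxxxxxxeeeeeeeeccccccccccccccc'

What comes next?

Each string has the form x^{3n} e^{2n} c^{3n+3}, where the shown terms are n = 2, 3, 4.
For the next term, n = 5, so the run lengths are 15, 10, 18.

xxxxxxxxxxxxxxxeeeeeeeeeecccccccccccccccccc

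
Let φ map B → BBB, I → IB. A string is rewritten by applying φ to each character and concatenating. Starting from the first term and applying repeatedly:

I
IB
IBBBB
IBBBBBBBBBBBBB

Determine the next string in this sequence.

IBBBBBBBBBBBBBBBBBBBBBBBBBBBBBBBBBBBBBBBB

φ(IBBBBBBBBBBBBB) expands symbol-by-symbol to IB BBB BBB BBB BBB BBB BBB BBB BBB BBB BBB BBB BBB BBB; joining the 14 pieces gives the next term.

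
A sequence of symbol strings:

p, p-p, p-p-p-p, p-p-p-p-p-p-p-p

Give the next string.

s(k+1) = s(k)·-·s(k) — each term doubles the last with '-' between the halves.
Doubling p-p-p-p-p-p-p-p with '-' between the halves:

p-p-p-p-p-p-p-p-p-p-p-p-p-p-p-p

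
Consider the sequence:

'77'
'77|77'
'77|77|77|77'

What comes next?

77|77|77|77|77|77|77|77

s(k+1) = s(k)·|·s(k) — each term doubles the last with '|' between the halves.
One more doubling of 77|77|77|77 gives the answer.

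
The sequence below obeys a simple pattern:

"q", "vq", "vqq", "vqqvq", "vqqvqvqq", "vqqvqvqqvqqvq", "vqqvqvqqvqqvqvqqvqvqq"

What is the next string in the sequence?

vqqvqvqqvqqvqvqqvqvqqvqqvqvqqvqqvq

Each term (from the third on) is the previous term followed by the one before it: term 3 = vq·q = vqq.
Continuing: vqqvqvqqvqqvqvqqvqvqq · vqqvqvqqvqqvq gives term 8.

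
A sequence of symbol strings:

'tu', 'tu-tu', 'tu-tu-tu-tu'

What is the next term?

tu-tu-tu-tu-tu-tu-tu-tu

Every step duplicates the string with '-' between the halves.
One more doubling of tu-tu-tu-tu gives the answer.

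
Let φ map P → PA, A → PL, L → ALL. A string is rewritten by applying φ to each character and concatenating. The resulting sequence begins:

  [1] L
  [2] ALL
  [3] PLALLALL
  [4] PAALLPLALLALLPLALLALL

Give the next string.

Rewriting the 21 symbols of PAALLPLALLALLPLALLALL one by one yields PA PL PL ALL ALL PA ALL PL ALL ALL PL ALL ALL PA ALL PL ALL ALL PL ALL ALL; concatenated:

PAPLPLALLALLPAALLPLALLALLPLALLALLPAALLPLALLALLPLALLALL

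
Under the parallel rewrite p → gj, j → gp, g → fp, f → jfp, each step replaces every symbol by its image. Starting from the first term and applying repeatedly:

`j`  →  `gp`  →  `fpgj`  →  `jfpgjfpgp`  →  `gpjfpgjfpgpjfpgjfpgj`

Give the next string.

Rewriting the 20 symbols of gpjfpgjfpgpjfpgjfpgj one by one yields fp gj gp jfp gj fp gp jfp gj fp gj gp jfp gj fp gp jfp gj fp gp; concatenated:

fpgjgpjfpgjfpgpjfpgjfpgjgpjfpgjfpgpjfpgjfpgp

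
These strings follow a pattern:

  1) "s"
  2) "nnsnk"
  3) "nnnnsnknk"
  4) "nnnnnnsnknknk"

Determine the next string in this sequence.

nnnnnnnnsnknknknk

Every step adds nn to the front and nk to the end of the previous string.
So the next term is nn·nnnnnnsnknknk·nk.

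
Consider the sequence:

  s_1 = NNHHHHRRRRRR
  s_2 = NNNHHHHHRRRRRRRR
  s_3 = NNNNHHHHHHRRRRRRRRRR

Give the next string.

NNNNNHHHHHHHRRRRRRRRRRRR

The n-th term is n-1 N's then n+1 H's then 2n R's, where the shown terms are n = 3, 4, 5.
At n = 6 the blocks have lengths 5, 7, 12.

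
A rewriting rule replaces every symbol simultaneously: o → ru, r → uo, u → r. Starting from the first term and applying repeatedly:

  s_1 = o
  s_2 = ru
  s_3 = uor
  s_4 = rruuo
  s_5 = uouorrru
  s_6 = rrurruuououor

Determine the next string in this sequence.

uouoruouorrrurrurruuo

Applying the rule to each of the 13 symbols of rrurruuououor gives the pieces uo uo r uo uo r r ru r ru r ru uo, which concatenate to the answer.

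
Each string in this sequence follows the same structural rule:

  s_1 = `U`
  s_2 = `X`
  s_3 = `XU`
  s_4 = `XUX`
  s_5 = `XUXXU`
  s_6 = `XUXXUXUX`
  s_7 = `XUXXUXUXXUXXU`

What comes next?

This is a Fibonacci-style word recurrence s(k) = s(k−1)·s(k−2): e.g. X·U = XU.
So term 8 is XUXXUXUXXUXXU·XUXXUXUX.

XUXXUXUXXUXXUXUXXUXUX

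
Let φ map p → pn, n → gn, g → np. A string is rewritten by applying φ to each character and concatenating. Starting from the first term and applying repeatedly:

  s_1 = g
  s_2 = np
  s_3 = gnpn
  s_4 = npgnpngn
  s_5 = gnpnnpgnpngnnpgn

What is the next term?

Replace each of the 16 characters of gnpnnpgnpngnnpgn in place — np gn pn gn gn pn np gn pn gn np gn gn pn np gn — and concatenate.

npgnpngngnpnnpgnpngnnpgngnpnnpgn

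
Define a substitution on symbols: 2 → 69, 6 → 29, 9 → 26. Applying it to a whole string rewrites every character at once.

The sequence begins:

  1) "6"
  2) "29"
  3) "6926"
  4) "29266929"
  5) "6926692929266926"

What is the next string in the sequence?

φ(6926692929266926) expands symbol-by-symbol to 29 26 69 29 29 26 69 26 69 26 69 29 29 26 69 29; joining the 16 pieces gives the next term.

29266929292669266926692929266929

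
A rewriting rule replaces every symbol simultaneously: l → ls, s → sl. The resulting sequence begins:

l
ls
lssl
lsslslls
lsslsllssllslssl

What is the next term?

Applying the rule to each of the 16 symbols of lsslsllssllslssl gives the pieces ls sl sl ls sl ls ls sl sl ls ls sl ls sl sl ls, which concatenate to the answer.

lsslsllssllslsslsllslssllsslslls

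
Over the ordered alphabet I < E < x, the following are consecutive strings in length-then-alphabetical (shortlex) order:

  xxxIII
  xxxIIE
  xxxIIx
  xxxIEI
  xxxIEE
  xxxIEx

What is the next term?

xxxIxI

Treat xxxIEx as a base-3 numeral over the given alphabet and add one, carrying through any trailing x's.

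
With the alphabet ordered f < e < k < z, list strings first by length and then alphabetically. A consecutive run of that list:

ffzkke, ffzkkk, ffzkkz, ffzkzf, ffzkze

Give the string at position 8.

ffzzff

Continuing the enumeration 3 steps past ffzkze: ffzkze → ffzkzk → ffzkzz → (answer).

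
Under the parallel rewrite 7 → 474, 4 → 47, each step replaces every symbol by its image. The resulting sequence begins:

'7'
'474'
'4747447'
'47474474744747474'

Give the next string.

φ(47474474744747474) expands symbol-by-symbol to 47 474 47 474 47 47 474 47 474 47 47 474 47 474 47 474 47; joining the 17 pieces gives the next term.

47474474744747474474744747474474744747447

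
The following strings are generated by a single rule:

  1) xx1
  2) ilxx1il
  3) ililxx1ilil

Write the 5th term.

Each term wraps the previous one in il on the left and il on the right.
From ililxx1ilil, 2 further steps: ililxx1ilil → ilililxx1ililil → (answer).

ililililxx1ilililil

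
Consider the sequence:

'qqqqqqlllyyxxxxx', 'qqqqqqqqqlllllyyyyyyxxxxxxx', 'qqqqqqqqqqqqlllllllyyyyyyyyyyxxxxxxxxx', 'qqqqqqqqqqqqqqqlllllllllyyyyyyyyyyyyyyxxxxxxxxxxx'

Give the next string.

Each string has the form q^{3n+3} l^{2n+1} y^{4n-2} x^{2n+3} (n = 1, 2, …).
For the next term, n = 5, so the run lengths are 18, 11, 18, 13.

qqqqqqqqqqqqqqqqqqlllllllllllyyyyyyyyyyyyyyyyyyxxxxxxxxxxxxx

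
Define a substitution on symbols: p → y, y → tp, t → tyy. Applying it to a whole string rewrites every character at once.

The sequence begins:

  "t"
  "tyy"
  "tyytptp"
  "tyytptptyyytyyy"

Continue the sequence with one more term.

φ(tyytptptyyytyyy) expands symbol-by-symbol to tyy tp tp tyy y tyy y tyy tp tp tp tyy tp tp tp; joining the 15 pieces gives the next term.

tyytptptyyytyyytyytptptptyytptptp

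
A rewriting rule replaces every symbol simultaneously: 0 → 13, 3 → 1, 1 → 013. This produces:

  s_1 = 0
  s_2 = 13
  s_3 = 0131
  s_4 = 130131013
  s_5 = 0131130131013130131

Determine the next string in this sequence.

Applying the rule to each of the 19 symbols of 0131130131013130131 gives the pieces 13 013 1 013 013 1 13 013 1 013 13 013 1 013 1 13 013 1 013, which concatenate to the answer.

13013101301311301310131301310131130131013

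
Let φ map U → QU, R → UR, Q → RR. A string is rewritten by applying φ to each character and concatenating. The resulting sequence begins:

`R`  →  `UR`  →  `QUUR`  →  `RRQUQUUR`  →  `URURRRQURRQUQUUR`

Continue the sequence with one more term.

Rewriting the 16 symbols of URURRRQURRQUQUUR one by one yields QU UR QU UR UR UR RR QU UR UR RR QU RR QU QU UR; concatenated:

QUURQUURURURRRQUURURRRQURRQUQUUR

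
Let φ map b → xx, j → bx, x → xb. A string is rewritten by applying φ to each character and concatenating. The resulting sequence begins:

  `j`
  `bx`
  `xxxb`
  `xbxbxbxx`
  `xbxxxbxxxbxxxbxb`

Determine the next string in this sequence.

Rewriting the 16 symbols of xbxxxbxxxbxxxbxb one by one yields xb xx xb xb xb xx xb xb xb xx xb xb xb xx xb xx; concatenated:

xbxxxbxbxbxxxbxbxbxxxbxbxbxxxbxx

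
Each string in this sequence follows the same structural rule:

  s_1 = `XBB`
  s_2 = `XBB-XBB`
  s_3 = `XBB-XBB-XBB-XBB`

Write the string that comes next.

XBB-XBB-XBB-XBB-XBB-XBB-XBB-XBB

s(k+1) = s(k)·-·s(k) — each term doubles the last with '-' between the halves.
One more doubling of XBB-XBB-XBB-XBB gives the answer.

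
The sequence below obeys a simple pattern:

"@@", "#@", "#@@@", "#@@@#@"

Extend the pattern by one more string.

#@@@#@#@@@

This is a Fibonacci-style word recurrence s(k) = s(k−1)·s(k−2): e.g. #@·@@ = #@@@.
The next term joins #@@@#@ and #@@@.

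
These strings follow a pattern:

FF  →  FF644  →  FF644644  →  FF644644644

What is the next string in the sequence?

FF644644644644

Every step adds 644 to the end: s(k+1) = s(k)·644.
So the next term is FF644644644·644.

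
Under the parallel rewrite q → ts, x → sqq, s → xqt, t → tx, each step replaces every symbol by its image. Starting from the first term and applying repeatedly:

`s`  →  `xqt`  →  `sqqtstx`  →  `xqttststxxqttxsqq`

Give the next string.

sqqtstxtxxqttxxqttxsqqsqqtstxtxsqqxqttsts

Applying the rule to each of the 17 symbols of xqttststxxqttxsqq gives the pieces sqq ts tx tx xqt tx xqt tx sqq sqq ts tx tx sqq xqt ts ts, which concatenate to the answer.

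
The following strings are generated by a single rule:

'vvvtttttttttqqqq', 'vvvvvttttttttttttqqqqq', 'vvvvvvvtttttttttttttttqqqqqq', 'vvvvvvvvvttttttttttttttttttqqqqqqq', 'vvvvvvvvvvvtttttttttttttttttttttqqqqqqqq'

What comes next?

The n-th term is 2n-1 v's then 3n+3 t's then n+2 q's, where the shown terms are n = 2, 3, 4, 5, 6.
Setting n = 7 gives 13, 24, 9 characters in each block.

vvvvvvvvvvvvvttttttttttttttttttttttttqqqqqqqqq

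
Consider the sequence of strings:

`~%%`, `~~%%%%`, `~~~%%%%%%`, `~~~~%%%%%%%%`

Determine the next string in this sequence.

~~~~~%%%%%%%%%%

Term n consists of n ~'s, followed by 2n %'s (n = 1, 2, …).
At n = 5 the blocks have lengths 5, 10.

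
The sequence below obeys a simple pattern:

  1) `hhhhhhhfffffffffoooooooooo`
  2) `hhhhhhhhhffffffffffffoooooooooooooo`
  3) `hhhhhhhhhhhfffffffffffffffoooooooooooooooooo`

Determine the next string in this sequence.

Reading off run lengths: h runs 7, 9, 11; f runs 9, 12, 15; o runs 10, 14, 18 — each is linear in n, where the shown terms are n = 2, 3, 4.
Setting n = 5 gives 13, 18, 22 characters in each block.

hhhhhhhhhhhhhffffffffffffffffffoooooooooooooooooooooo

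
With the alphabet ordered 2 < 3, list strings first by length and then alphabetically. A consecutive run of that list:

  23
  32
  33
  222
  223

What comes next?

Treat 223 as a base-2 numeral over the given alphabet and add one, carrying through any trailing 3's.

232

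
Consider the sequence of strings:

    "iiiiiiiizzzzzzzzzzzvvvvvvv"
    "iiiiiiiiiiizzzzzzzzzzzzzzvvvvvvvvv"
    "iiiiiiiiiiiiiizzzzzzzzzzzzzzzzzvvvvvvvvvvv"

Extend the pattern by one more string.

Term n consists of 3n-1 i's, followed by 3n+2 z's, followed by 2n+1 v's, where the shown terms are n = 3, 4, 5.
Setting n = 6 gives 17, 20, 13 characters in each block.

iiiiiiiiiiiiiiiiizzzzzzzzzzzzzzzzzzzzvvvvvvvvvvvvv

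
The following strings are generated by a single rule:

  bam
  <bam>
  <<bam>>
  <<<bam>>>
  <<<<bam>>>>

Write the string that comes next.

s(k+1) = <·s(k)·>, so each term gains < as a prefix and > as a suffix.
Applying this once more to <<<<bam>>>>:

<<<<<bam>>>>>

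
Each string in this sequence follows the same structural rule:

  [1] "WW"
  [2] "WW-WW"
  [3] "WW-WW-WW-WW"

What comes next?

s(k+1) = s(k)·-·s(k) — each term doubles the last with '-' between the halves.
One more doubling of WW-WW-WW-WW gives the answer.

WW-WW-WW-WW-WW-WW-WW-WW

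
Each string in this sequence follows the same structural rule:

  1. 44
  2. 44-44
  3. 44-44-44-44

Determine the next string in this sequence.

44-44-44-44-44-44-44-44

Each string is two copies of the previous one joined by '-'.
One more doubling of 44-44-44-44 gives the answer.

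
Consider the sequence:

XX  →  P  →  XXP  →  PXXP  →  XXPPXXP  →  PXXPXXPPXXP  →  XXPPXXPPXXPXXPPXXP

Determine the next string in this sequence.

PXXPXXPPXXPXXPPXXPPXXPXXPPXXP

Each term (from the third on) is the two preceding terms concatenated in order: term 3 = XX·P = XXP.
So term 8 is PXXPXXPPXXP·XXPPXXPPXXPXXPPXXP.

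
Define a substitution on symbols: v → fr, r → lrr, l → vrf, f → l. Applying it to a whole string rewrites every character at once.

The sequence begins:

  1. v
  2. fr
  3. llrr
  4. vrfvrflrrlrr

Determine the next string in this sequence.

frlrrlfrlrrlvrflrrlrrvrflrrlrr

Rewriting each symbol of vrfvrflrrlrr: v→fr, r→lrr, f→l, v→fr, r→lrr, f→l, l→vrf, r→lrr, r→lrr, l→vrf, r→lrr, r→lrr, which concatenates to fr lrr l fr lrr l vrf lrr lrr vrf lrr lrr.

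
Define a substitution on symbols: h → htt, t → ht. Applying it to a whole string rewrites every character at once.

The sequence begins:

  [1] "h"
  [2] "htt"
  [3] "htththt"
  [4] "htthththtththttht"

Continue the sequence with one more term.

Rewriting the 17 symbols of htthththtththttht one by one yields htt ht ht htt ht htt ht htt ht ht htt ht htt ht ht htt ht; concatenated:

htthththtththtththtthththtththtthththttht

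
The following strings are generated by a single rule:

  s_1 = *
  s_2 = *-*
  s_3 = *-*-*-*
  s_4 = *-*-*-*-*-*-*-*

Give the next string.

Each string is two copies of the previous one joined by '-'.
One more doubling of *-*-*-*-*-*-*-* gives the answer.

*-*-*-*-*-*-*-*-*-*-*-*-*-*-*-*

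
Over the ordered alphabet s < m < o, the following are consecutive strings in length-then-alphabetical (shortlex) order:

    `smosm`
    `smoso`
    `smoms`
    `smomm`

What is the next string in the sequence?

Find the rightmost character of smomm below o, bump it to the next letter, and reset everything to its right to s.

smomo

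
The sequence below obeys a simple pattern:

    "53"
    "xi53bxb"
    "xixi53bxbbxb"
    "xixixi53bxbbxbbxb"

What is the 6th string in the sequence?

Every step adds xi to the front and bxb to the end of the previous string.
From xixixi53bxbbxbbxb, 2 further steps: xixixi53bxbbxbbxb → xixixixi53bxbbxbbxbbxb → (answer).

xixixixixi53bxbbxbbxbbxbbxb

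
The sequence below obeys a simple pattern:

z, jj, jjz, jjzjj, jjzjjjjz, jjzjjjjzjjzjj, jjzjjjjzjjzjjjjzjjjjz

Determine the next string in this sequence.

Each term (from the third on) is the previous term followed by the one before it: term 3 = jj·z = jjz.
So term 8 is jjzjjjjzjjzjjjjzjjjjz·jjzjjjjzjjzjj.

jjzjjjjzjjzjjjjzjjjjzjjzjjjjzjjzjj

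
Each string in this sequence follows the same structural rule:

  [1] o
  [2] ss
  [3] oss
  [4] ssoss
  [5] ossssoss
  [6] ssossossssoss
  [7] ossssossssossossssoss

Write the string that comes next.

ssossossssossossssossssossossssoss

This is a Fibonacci-style word recurrence s(k) = s(k−2)·s(k−1): e.g. o·ss = oss.
Continuing: ssossossssoss · ossssossssossossssoss gives term 8.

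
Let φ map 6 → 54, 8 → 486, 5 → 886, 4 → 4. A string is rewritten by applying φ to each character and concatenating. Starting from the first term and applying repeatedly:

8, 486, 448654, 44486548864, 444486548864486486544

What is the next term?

Rewriting the 21 symbols of 444486548864486486544 one by one yields 4 4 4 4 486 54 886 4 486 486 54 4 4 486 54 4 486 54 886 4 4; concatenated:

444448654886448648654444865444865488644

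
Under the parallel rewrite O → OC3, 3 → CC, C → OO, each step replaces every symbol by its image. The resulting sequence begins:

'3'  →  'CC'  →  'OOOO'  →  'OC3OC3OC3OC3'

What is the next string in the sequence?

Expanding OC3OC3OC3OC3: O→OC3, C→OO, 3→CC, O→OC3, C→OO, 3→CC, O→OC3, C→OO, 3→CC, O→OC3, C→OO, 3→CC. Concatenated: OC3 OO CC OC3 OO CC OC3 OO CC OC3 OO CC.

OC3OOCCOC3OOCCOC3OOCCOC3OOCC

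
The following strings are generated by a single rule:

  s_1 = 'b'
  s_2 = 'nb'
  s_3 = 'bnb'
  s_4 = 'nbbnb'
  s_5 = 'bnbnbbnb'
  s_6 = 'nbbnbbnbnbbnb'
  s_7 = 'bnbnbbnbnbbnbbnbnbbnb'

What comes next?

From term 3 onward, concatenate the second-to-last term with the last: b·nb = bnb, nb·bnb = nbbnb, …
Continuing: nbbnbbnbnbbnb · bnbnbbnbnbbnbbnbnbbnb gives term 8.

nbbnbbnbnbbnbbnbnbbnbnbbnbbnbnbbnb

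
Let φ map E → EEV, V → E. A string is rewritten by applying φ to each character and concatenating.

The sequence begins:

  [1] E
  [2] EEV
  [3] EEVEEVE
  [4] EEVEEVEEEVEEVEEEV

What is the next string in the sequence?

EEVEEVEEEVEEVEEEVEEVEEVEEEVEEVEEEVEEVEEVE

φ(EEVEEVEEEVEEVEEEV) expands symbol-by-symbol to EEV EEV E EEV EEV E EEV EEV EEV E EEV EEV E EEV EEV EEV E; joining the 17 pieces gives the next term.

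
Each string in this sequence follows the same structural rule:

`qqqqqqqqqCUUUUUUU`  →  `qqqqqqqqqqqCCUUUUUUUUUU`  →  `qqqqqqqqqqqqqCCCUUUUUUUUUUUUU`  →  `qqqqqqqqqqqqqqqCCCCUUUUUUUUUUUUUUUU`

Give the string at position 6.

qqqqqqqqqqqqqqqqqqqCCCCCCUUUUUUUUUUUUUUUUUUUUUU

The n-th term is 2n+3 q's then n-2 C's then 3n-2 U's, where the shown terms are n = 3, 4, 5, 6.
At n = 8 the blocks have lengths 19, 6, 22.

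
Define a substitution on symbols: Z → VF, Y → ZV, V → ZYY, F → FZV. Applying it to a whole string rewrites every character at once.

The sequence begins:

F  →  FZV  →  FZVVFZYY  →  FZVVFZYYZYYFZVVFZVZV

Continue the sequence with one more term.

FZVVFZYYZYYFZVVFZVZVVFZVZVFZVVFZYYZYYFZVVFZYYVFZYY

Replace each of the 20 characters of FZVVFZYYZYYFZVVFZVZV in place — FZV VF ZYY ZYY FZV VF ZV ZV VF ZV ZV FZV VF ZYY ZYY FZV VF ZYY VF ZYY — and concatenate.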